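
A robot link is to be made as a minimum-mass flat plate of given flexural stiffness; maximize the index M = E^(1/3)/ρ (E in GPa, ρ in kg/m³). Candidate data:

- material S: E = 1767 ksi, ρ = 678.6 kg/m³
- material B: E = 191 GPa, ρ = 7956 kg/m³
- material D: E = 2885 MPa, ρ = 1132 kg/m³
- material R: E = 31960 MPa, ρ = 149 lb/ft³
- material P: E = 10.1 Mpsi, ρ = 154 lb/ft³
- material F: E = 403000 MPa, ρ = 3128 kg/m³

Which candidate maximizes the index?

After converting to SI:
  material S: E = 12.18 GPa, ρ = 678.6 kg/m³
  material B: E = 191.0 GPa, ρ = 7956 kg/m³
  material D: E = 2.885 GPa, ρ = 1132 kg/m³
  material R: E = 31.96 GPa, ρ = 2387 kg/m³
  material P: E = 69.64 GPa, ρ = 2467 kg/m³
  material F: E = 403.0 GPa, ρ = 3128 kg/m³
  material S: M = 3.39×10⁻³
  material F: M = 2.36×10⁻³
  material P: M = 1.67×10⁻³
  material R: M = 1.33×10⁻³
  material D: M = 1.26×10⁻³
  material B: M = 0.724×10⁻³
Material S ranks first.

material S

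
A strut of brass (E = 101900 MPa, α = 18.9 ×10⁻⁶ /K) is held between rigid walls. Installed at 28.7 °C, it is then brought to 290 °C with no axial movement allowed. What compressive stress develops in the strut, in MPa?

E = 101900 MPa = 101.9 GPa.
ΔT = 261.3 K. Constrained thermal stress σ = E·α·ΔT = 101.9×10³ MPa × 18.9×10⁻⁶ × 261.3 = 503 MPa (compressive).

503 MPa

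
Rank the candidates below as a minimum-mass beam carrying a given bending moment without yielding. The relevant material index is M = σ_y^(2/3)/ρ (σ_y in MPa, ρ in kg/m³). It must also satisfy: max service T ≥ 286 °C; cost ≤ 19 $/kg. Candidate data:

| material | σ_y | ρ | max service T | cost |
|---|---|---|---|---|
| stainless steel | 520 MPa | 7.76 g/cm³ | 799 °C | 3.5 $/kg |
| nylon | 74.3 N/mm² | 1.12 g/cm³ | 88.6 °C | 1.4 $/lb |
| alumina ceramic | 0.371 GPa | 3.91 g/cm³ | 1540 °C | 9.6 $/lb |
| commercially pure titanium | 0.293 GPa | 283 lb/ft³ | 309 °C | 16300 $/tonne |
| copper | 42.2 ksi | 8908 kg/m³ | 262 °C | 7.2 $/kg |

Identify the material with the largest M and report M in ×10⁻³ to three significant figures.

commercially pure titanium, M = 9.73×10⁻³

Screen on constraints: max service T ≥ 286 °C; cost ≤ 19 $/kg. Survivors: stainless steel, commercially pure titanium.
Putting every candidate on a common basis:
  stainless steel: σ_y = 520.0 MPa, ρ = 7760 kg/m³
  commercially pure titanium: σ_y = 293.0 MPa, ρ = 4533 kg/m³
  commercially pure titanium: M = 9.73×10⁻³
  stainless steel: M = 8.33×10⁻³
The maximum is for commercially pure titanium.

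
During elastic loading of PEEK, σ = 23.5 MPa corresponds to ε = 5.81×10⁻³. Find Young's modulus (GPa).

E = σ/ε = 23.5 MPa / 5.81×10⁻³ = 4045 MPa = 4.04 GPa.

4.04 GPa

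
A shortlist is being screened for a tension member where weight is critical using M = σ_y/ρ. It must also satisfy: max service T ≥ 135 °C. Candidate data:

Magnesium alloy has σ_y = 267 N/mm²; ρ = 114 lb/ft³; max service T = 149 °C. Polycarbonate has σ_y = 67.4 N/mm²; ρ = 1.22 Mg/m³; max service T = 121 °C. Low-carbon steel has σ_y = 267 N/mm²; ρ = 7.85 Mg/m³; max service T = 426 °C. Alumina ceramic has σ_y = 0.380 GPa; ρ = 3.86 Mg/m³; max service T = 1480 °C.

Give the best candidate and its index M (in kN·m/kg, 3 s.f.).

magnesium alloy, M = 146 kN·m/kg

Screen on constraints: max service T ≥ 135 °C. Survivors: magnesium alloy, low-carbon steel, alumina ceramic.
Putting every candidate on a common basis:
  magnesium alloy: σ_y = 267.0 MPa, ρ = 1826 kg/m³
  low-carbon steel: σ_y = 267.0 MPa, ρ = 7850 kg/m³
  alumina ceramic: σ_y = 380.0 MPa, ρ = 3860 kg/m³
  magnesium alloy: M = 146 kN·m/kg
  alumina ceramic: M = 98.4 kN·m/kg
  low-carbon steel: M = 34.0 kN·m/kg
Highest index: magnesium alloy.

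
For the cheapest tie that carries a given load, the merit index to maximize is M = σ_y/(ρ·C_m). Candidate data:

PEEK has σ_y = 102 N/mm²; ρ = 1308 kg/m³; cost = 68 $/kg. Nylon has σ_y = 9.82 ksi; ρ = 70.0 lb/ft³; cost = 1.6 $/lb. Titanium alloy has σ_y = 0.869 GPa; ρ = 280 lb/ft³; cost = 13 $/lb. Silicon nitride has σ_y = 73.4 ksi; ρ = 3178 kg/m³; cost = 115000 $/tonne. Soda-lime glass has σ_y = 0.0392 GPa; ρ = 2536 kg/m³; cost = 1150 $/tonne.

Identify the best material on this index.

In SI units:
  PEEK: σ_y = 102.0 MPa, ρ = 1308 kg/m³, cost = 68.00 $/kg
  nylon: σ_y = 67.71 MPa, ρ = 1121 kg/m³, cost = 3.527 $/kg
  titanium alloy: σ_y = 869.0 MPa, ρ = 4485 kg/m³, cost = 28.66 $/kg
  silicon nitride: σ_y = 506.1 MPa, ρ = 3178 kg/m³, cost = 115.0 $/kg
  soda-lime glass: σ_y = 39.20 MPa, ρ = 2536 kg/m³, cost = 1.150 $/kg
  nylon: M = 17.1 kN·m per $
  soda-lime glass: M = 13.4 kN·m per $
  titanium alloy: M = 6.76 kN·m per $
  silicon nitride: M = 1.38 kN·m per $
  PEEK: M = 1.15 kN·m per $
Nylon ranks first.

nylon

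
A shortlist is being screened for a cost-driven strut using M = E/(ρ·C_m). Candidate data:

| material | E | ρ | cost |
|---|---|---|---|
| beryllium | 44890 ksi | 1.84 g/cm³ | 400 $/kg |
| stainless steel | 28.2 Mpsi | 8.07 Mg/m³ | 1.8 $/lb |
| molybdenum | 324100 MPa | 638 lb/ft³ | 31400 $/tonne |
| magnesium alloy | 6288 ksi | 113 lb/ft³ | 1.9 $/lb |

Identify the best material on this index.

Putting every candidate on a common basis:
  beryllium: E = 309.5 GPa, ρ = 1840 kg/m³, cost = 400.0 $/kg
  stainless steel: E = 194.4 GPa, ρ = 8070 kg/m³, cost = 3.968 $/kg
  molybdenum: E = 324.1 GPa, ρ = 10220 kg/m³, cost = 31.40 $/kg
  magnesium alloy: E = 43.35 GPa, ρ = 1810 kg/m³, cost = 4.189 $/kg
  stainless steel: M = 6.07 MN·m per $
  magnesium alloy: M = 5.72 MN·m per $
  molybdenum: M = 1.01 MN·m per $
  beryllium: M = 0.421 MN·m per $
The maximum is for stainless steel.

stainless steel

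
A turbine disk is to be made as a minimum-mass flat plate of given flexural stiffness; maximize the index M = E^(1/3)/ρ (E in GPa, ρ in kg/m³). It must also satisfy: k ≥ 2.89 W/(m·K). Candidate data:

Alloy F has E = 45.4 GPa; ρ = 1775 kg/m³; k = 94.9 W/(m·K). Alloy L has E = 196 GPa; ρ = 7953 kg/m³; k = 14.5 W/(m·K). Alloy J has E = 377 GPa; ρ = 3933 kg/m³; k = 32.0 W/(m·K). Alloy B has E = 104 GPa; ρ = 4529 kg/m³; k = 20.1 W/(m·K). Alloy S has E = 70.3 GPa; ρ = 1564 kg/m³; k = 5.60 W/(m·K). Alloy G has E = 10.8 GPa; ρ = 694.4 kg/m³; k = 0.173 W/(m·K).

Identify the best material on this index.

Screen on constraints: k ≥ 2.89 W/(m·K). Survivors: alloy F, alloy L, alloy J, alloy B, alloy S.
Computing M directly (units already consistent):
  alloy S: M = 2.64×10⁻³
  alloy F: M = 2.01×10⁻³
  alloy J: M = 1.84×10⁻³
  alloy B: M = 1.04×10⁻³
  alloy L: M = 0.730×10⁻³
Highest index: alloy S.

alloy S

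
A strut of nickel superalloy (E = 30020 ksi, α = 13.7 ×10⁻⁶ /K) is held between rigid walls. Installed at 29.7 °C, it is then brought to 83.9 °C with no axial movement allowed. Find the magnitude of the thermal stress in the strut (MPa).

E = 30020 ksi = 207.0 GPa.
ΔT = 54.20 K. Constrained thermal stress σ = E·α·ΔT = 207.0×10³ MPa × 13.7×10⁻⁶ × 54.20 = 154 MPa (compressive).

154 MPa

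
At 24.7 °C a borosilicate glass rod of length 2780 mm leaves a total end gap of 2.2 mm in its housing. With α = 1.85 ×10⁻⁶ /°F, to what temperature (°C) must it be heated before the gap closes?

α = 1.85×10⁻⁶/°F × 9/5 = 3.33×10⁻⁶/K.
α·L₀·ΔT = 2.2 mm ⇒ ΔT = 2.2 / (3.33×10⁻⁶ × 2780.0) = 237.6 K.
T = 24.7 + 237.6 = 262.3 °C.

262 °C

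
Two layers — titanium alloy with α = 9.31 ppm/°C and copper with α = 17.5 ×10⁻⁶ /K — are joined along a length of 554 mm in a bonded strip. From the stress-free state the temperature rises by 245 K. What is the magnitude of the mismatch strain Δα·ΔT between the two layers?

Δα = |9.31 − 17.5|×10⁻⁶/K = 8.19×10⁻⁶/K.
Mismatch strain = Δα·ΔT = 8.19×10⁻⁶ × 245.0 = 2.01×10⁻³.

2.01×10⁻³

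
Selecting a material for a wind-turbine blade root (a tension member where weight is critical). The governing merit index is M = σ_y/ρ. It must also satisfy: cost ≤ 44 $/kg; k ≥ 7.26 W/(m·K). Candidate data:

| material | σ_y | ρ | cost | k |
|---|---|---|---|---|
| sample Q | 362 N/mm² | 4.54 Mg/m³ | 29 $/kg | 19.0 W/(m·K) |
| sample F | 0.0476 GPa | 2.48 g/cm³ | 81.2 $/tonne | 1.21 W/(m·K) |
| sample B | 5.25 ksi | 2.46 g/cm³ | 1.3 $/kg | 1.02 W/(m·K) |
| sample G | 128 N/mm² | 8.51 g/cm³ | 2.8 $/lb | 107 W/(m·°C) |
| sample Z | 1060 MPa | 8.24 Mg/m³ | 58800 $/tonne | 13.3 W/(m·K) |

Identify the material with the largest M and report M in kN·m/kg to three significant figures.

Screen on constraints: cost ≤ 44 $/kg; k ≥ 7.26 W/(m·K). Survivors: sample Q, sample G.
In SI units:
  sample Q: σ_y = 362.0 MPa, ρ = 4540 kg/m³
  sample G: σ_y = 128.0 MPa, ρ = 8510 kg/m³
  sample Q: M = 79.7 kN·m/kg
  sample G: M = 15.0 kN·m/kg
Sample Q has the largest M.

sample Q, M = 79.7 kN·m/kg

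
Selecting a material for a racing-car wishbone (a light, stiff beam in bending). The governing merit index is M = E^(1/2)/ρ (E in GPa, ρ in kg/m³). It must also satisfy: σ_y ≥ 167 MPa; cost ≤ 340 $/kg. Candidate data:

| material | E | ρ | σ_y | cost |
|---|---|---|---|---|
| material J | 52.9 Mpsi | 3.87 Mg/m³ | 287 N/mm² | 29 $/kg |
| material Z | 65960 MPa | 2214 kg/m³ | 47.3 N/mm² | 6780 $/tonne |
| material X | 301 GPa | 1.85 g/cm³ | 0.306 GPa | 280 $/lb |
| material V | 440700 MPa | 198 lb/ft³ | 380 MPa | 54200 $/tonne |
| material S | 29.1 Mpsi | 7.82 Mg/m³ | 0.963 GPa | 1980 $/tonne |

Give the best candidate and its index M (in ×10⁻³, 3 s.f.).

material V, M = 6.62×10⁻³

Screen on constraints: σ_y ≥ 167 MPa; cost ≤ 340 $/kg. Survivors: material J, material V, material S.
Putting every candidate on a common basis:
  material J: E = 364.7 GPa, ρ = 3870 kg/m³
  material V: E = 440.7 GPa, ρ = 3172 kg/m³
  material S: E = 200.6 GPa, ρ = 7820 kg/m³
  material V: M = 6.62×10⁻³
  material J: M = 4.93×10⁻³
  material S: M = 1.81×10⁻³
Highest index: material V.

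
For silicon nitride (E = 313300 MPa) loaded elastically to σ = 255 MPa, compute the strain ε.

8.14×10⁻⁴

E = 313300 MPa = 313.3 GPa = 313300 MPa.
ε = σ/E = 255 / 313300 = 8.14×10⁻⁴.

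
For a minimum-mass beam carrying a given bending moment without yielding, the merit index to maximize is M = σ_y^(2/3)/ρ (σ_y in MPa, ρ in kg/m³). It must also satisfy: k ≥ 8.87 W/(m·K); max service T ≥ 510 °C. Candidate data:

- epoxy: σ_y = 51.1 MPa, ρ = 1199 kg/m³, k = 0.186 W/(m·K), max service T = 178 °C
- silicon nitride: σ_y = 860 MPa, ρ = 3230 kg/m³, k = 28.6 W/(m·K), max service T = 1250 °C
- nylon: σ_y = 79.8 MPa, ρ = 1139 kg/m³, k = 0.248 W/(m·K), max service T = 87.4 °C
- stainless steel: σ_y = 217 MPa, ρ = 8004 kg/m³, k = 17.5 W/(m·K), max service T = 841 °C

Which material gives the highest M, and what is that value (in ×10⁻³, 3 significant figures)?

Screen on constraints: k ≥ 8.87 W/(m·K); max service T ≥ 510 °C. Survivors: silicon nitride, stainless steel.
Evaluate M for each candidate:
  silicon nitride: M = 28.0×10⁻³
  stainless steel: M = 4.51×10⁻³
Silicon nitride has the largest M.

silicon nitride, M = 28.0×10⁻³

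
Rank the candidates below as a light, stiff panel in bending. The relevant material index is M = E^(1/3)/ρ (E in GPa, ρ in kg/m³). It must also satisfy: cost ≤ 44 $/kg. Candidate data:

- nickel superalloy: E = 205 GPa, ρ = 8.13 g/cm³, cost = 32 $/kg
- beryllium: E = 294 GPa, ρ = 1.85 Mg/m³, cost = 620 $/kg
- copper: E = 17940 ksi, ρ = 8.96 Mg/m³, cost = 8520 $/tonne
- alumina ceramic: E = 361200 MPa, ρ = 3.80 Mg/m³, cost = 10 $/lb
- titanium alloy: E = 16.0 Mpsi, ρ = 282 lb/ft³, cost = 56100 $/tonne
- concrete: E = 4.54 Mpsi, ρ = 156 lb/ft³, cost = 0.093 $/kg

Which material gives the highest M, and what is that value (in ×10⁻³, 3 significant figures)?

alumina ceramic, M = 1.87×10⁻³

Screen on constraints: cost ≤ 44 $/kg. Survivors: nickel superalloy, copper, alumina ceramic, concrete.
Normalizing units and computing the index:
  nickel superalloy: E = 205.0 GPa, ρ = 8130 kg/m³
  copper: E = 123.7 GPa, ρ = 8960 kg/m³
  alumina ceramic: E = 361.2 GPa, ρ = 3800 kg/m³
  concrete: E = 31.30 GPa, ρ = 2499 kg/m³
  alumina ceramic: M = 1.87×10⁻³
  concrete: M = 1.26×10⁻³
  nickel superalloy: M = 0.725×10⁻³
  copper: M = 0.556×10⁻³
Alumina ceramic has the largest M.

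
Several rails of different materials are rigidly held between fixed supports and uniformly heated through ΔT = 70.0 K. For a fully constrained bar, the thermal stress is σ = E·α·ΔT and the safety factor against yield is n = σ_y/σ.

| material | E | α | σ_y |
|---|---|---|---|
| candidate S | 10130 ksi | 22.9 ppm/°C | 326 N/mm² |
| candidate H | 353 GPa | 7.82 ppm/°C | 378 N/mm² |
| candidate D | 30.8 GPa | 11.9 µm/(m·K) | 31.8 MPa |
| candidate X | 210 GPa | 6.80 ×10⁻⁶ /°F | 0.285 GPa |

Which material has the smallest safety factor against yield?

With everything in SI (GPa, ×10⁻⁶/K, MPa):
  candidate S: E = 69.84, α = 22.9, σ_y = 326.0 → σ = 112 MPa, n = 2.91
  candidate H: E = 353.0, α = 7.82, σ_y = 378.0 → σ = 193 MPa, n = 1.96
  candidate D: E = 30.80, α = 11.9, σ_y = 31.80 → σ = 25.7 MPa, n = 1.24
  candidate X: E = 210.0, α = 12.2, σ_y = 285.0 → σ = 180 MPa, n = 1.58
Smallest n: candidate D with n = 1.24.

candidate D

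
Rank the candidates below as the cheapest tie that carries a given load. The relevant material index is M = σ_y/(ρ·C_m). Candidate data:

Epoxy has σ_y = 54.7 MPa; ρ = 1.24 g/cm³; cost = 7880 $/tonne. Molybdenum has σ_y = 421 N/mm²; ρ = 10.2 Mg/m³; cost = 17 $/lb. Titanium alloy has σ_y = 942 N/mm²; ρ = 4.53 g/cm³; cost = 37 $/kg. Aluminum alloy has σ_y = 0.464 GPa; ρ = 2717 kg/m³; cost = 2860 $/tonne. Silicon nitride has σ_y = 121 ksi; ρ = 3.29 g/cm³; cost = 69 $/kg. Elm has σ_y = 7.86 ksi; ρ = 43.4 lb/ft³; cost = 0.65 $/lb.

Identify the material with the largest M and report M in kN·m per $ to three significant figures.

aluminum alloy, M = 59.7 kN·m per $

After converting to SI:
  epoxy: σ_y = 54.70 MPa, ρ = 1240 kg/m³, cost = 7.880 $/kg
  molybdenum: σ_y = 421.0 MPa, ρ = 10200 kg/m³, cost = 37.48 $/kg
  titanium alloy: σ_y = 942.0 MPa, ρ = 4530 kg/m³, cost = 37.00 $/kg
  aluminum alloy: σ_y = 464.0 MPa, ρ = 2717 kg/m³, cost = 2.860 $/kg
  silicon nitride: σ_y = 834.3 MPa, ρ = 3290 kg/m³, cost = 69.00 $/kg
  elm: σ_y = 54.19 MPa, ρ = 695.2 kg/m³, cost = 1.433 $/kg
  aluminum alloy: M = 59.7 kN·m per $
  elm: M = 54.4 kN·m per $
  titanium alloy: M = 5.62 kN·m per $
  epoxy: M = 5.60 kN·m per $
  silicon nitride: M = 3.68 kN·m per $
  molybdenum: M = 1.10 kN·m per $
Aluminum alloy ranks first.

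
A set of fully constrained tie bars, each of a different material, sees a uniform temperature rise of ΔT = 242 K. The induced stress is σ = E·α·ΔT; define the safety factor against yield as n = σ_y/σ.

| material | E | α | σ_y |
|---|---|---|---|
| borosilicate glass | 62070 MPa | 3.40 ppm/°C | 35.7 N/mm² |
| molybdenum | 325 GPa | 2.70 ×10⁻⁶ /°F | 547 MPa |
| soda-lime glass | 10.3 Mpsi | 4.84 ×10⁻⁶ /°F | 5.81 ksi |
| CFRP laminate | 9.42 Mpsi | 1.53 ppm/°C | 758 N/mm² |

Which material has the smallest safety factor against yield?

soda-lime glass

Per material, after unit conversion:
  borosilicate glass: E = 62.07, α = 3.40, σ_y = 35.70 → σ = 51.1 MPa, n = 0.699
  molybdenum: E = 325.0, α = 4.86, σ_y = 547.0 → σ = 382 MPa, n = 1.43
  soda-lime glass: E = 71.02, α = 8.71, σ_y = 40.06 → σ = 150 MPa, n = 0.268
  CFRP laminate: E = 64.95, α = 1.53, σ_y = 758.0 → σ = 24.0 MPa, n = 31.5
Soda-lime glass has the lowest safety factor, n = 0.268.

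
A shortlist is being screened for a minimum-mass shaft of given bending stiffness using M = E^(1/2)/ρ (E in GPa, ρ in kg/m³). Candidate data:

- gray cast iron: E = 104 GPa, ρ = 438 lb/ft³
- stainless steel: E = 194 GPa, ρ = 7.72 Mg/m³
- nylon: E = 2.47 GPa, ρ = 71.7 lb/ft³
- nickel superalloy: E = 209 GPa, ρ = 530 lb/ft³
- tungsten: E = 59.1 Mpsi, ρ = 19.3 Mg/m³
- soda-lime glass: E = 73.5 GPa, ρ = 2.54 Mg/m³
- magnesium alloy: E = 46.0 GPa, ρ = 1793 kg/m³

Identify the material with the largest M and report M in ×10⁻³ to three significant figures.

Convert each candidate to consistent units, then evaluate M:
  gray cast iron: E = 104.0 GPa, ρ = 7016 kg/m³
  stainless steel: E = 194.0 GPa, ρ = 7720 kg/m³
  nylon: E = 2.470 GPa, ρ = 1149 kg/m³
  nickel superalloy: E = 209.0 GPa, ρ = 8490 kg/m³
  tungsten: E = 407.5 GPa, ρ = 19300 kg/m³
  soda-lime glass: E = 73.50 GPa, ρ = 2540 kg/m³
  magnesium alloy: E = 46.00 GPa, ρ = 1793 kg/m³
  magnesium alloy: M = 3.78×10⁻³
  soda-lime glass: M = 3.38×10⁻³
  stainless steel: M = 1.80×10⁻³
  nickel superalloy: M = 1.70×10⁻³
  gray cast iron: M = 1.45×10⁻³
  nylon: M = 1.37×10⁻³
  tungsten: M = 1.05×10⁻³
Highest index: magnesium alloy.

magnesium alloy, M = 3.78×10⁻³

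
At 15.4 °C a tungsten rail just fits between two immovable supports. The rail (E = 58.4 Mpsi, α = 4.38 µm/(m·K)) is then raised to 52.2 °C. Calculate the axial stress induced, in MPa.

E = 58.4 Mpsi = 402.7 GPa.
ΔT = 36.80 K. Constrained thermal stress σ = E·α·ΔT = 402.7×10³ MPa × 4.38×10⁻⁶ × 36.80 = 64.9 MPa (compressive).

64.9 MPa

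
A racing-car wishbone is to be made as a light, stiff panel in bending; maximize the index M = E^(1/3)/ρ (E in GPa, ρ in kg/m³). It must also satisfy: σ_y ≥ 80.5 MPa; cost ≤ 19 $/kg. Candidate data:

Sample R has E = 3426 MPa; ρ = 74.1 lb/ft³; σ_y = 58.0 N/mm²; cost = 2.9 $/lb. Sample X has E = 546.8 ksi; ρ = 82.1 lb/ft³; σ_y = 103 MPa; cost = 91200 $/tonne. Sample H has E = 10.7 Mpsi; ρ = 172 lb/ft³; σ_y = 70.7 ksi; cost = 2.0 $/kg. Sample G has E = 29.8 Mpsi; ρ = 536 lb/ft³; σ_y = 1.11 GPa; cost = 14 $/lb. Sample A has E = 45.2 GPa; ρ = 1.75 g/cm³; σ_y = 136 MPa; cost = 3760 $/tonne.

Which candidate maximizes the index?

Screen on constraints: σ_y ≥ 80.5 MPa; cost ≤ 19 $/kg. Survivors: sample H, sample A.
Putting every candidate on a common basis:
  sample H: E = 73.77 GPa, ρ = 2755 kg/m³
  sample A: E = 45.20 GPa, ρ = 1750 kg/m³
  sample A: M = 2.04×10⁻³
  sample H: M = 1.52×10⁻³
Sample A ranks first.

sample A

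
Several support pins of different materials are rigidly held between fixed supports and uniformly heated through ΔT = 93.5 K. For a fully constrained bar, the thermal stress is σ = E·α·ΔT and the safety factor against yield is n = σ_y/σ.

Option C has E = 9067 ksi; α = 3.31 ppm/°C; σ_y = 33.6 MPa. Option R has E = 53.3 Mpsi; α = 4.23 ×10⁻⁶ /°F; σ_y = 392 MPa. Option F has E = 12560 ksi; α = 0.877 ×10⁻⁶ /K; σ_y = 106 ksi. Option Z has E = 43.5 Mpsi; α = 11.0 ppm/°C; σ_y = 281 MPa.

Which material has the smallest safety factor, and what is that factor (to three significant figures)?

Converting E to GPa, α to ×10⁻⁶/K, σ_y to MPa, then σ and n for each:
  option C: E = 62.51, α = 3.31, σ_y = 33.60 → σ = 19.3 MPa, n = 1.74
  option R: E = 367.5, α = 7.61, σ_y = 392.0 → σ = 262 MPa, n = 1.50
  option F: E = 86.60, α = 0.877, σ_y = 730.8 → σ = 7.10 MPa, n = 103
  option Z: E = 299.9, α = 11.0, σ_y = 281.0 → σ = 308 MPa, n = 0.911
Smallest n: option Z with n = 0.911.

option Z, n = 0.911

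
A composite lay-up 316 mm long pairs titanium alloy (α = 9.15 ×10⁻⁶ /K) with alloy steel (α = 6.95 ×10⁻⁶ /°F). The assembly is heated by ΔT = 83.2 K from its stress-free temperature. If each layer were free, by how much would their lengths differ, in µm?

88.3 µm

alloy steel: α = 6.95×10⁻⁶/°F × 9/5 = 12.5×10⁻⁶/K.
Δα = |9.15 − 12.5|×10⁻⁶/K = 3.36×10⁻⁶/K.
ΔL_mismatch = Δα·L·ΔT = 3.36×10⁻⁶ × 316.0 mm × 83.2 K = 88.3 µm.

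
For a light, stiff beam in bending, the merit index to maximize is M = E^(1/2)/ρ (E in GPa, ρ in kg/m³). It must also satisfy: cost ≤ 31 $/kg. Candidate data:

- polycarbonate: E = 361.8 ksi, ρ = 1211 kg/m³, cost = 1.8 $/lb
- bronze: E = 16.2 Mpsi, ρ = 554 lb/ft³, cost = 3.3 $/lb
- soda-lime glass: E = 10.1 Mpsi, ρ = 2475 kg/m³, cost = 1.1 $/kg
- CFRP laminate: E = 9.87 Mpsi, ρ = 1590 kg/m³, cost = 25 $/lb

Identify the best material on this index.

Screen on constraints: cost ≤ 31 $/kg. Survivors: polycarbonate, bronze, soda-lime glass.
Convert each candidate to consistent units, then evaluate M:
  polycarbonate: E = 2.495 GPa, ρ = 1211 kg/m³
  bronze: E = 111.7 GPa, ρ = 8874 kg/m³
  soda-lime glass: E = 69.64 GPa, ρ = 2475 kg/m³
  soda-lime glass: M = 3.37×10⁻³
  polycarbonate: M = 1.30×10⁻³
  bronze: M = 1.19×10⁻³
The maximum is for soda-lime glass.

soda-lime glass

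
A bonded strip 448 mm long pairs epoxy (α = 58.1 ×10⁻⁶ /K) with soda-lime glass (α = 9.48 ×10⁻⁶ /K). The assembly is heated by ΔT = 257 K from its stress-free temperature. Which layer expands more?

epoxy

α(epoxy) = 58.1×10⁻⁶/K vs α(soda-lime glass) = 9.48×10⁻⁶/K.
Higher α expands more for the same ΔT: epoxy.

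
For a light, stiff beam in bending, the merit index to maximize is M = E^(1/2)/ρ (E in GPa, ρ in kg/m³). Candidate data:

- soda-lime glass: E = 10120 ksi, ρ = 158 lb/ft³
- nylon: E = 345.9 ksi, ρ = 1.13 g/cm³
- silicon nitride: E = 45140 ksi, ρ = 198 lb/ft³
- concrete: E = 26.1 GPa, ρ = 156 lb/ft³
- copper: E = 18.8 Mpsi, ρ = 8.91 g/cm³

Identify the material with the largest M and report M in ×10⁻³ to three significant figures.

Putting every candidate on a common basis:
  soda-lime glass: E = 69.77 GPa, ρ = 2531 kg/m³
  nylon: E = 2.385 GPa, ρ = 1130 kg/m³
  silicon nitride: E = 311.2 GPa, ρ = 3172 kg/m³
  concrete: E = 26.10 GPa, ρ = 2499 kg/m³
  copper: E = 129.6 GPa, ρ = 8910 kg/m³
  silicon nitride: M = 5.56×10⁻³
  soda-lime glass: M = 3.30×10⁻³
  concrete: M = 2.04×10⁻³
  nylon: M = 1.37×10⁻³
  copper: M = 1.28×10⁻³
Highest index: silicon nitride.

silicon nitride, M = 5.56×10⁻³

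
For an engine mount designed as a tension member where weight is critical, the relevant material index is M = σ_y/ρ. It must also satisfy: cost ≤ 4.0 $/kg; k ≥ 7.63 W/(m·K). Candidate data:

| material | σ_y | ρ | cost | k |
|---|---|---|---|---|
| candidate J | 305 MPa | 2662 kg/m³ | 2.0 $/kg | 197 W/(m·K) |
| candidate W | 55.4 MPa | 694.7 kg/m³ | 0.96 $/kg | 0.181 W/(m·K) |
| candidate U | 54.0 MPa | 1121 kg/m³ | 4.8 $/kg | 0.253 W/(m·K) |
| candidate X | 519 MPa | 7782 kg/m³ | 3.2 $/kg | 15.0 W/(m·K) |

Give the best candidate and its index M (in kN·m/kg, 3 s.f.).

candidate J, M = 115 kN·m/kg

Screen on constraints: cost ≤ 4.0 $/kg; k ≥ 7.63 W/(m·K). Survivors: candidate J, candidate X.
Computing M directly (units already consistent):
  candidate J: M = 115 kN·m/kg
  candidate X: M = 66.7 kN·m/kg
Candidate J has the largest M.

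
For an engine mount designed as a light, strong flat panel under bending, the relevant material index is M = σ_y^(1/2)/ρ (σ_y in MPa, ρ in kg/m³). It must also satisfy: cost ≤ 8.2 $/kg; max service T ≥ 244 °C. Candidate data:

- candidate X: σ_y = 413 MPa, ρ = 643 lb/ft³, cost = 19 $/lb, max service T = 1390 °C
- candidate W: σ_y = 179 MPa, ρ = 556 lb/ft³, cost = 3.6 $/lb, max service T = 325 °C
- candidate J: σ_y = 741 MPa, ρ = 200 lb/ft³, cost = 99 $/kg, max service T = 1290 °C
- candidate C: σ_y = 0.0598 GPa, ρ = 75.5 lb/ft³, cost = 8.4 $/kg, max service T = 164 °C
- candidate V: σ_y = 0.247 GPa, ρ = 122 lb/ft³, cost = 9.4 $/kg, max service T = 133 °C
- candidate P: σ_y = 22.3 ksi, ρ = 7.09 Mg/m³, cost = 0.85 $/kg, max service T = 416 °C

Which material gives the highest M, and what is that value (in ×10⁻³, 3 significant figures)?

Screen on constraints: cost ≤ 8.2 $/kg; max service T ≥ 244 °C. Survivors: candidate W, candidate P.
In SI units:
  candidate W: σ_y = 179.0 MPa, ρ = 8906 kg/m³
  candidate P: σ_y = 153.8 MPa, ρ = 7090 kg/m³
  candidate P: M = 1.75×10⁻³
  candidate W: M = 1.50×10⁻³
The maximum is for candidate P.

candidate P, M = 1.75×10⁻³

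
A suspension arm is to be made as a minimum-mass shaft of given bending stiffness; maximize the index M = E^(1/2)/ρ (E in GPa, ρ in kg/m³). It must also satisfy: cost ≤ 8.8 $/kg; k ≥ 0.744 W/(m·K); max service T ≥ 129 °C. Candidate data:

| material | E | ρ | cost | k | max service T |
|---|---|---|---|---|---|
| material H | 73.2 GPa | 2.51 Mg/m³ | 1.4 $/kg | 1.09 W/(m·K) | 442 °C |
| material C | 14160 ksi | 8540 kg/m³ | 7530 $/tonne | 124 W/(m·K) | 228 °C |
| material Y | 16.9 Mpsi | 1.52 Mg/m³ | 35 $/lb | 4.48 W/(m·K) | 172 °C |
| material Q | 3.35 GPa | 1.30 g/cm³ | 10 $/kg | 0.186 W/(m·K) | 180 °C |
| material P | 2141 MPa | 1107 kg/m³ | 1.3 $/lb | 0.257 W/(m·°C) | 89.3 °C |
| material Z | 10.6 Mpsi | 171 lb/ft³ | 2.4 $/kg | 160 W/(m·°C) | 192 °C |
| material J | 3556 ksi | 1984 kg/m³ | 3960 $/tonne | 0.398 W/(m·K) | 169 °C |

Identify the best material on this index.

material H

Screen on constraints: cost ≤ 8.8 $/kg; k ≥ 0.744 W/(m·K); max service T ≥ 129 °C. Survivors: material H, material C, material Z.
Putting every candidate on a common basis:
  material H: E = 73.20 GPa, ρ = 2510 kg/m³
  material C: E = 97.63 GPa, ρ = 8540 kg/m³
  material Z: E = 73.08 GPa, ρ = 2739 kg/m³
  material H: M = 3.41×10⁻³
  material Z: M = 3.12×10⁻³
  material C: M = 1.16×10⁻³
Highest index: material H.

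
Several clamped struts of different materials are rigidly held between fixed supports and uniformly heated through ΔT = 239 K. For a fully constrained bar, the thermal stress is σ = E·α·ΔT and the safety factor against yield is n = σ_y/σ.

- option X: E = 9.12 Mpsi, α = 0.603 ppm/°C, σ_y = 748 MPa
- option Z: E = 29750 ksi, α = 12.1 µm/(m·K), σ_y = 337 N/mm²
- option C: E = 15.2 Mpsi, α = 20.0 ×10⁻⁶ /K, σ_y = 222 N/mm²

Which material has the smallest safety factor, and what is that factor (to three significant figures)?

option C, n = 0.443

With everything in SI (GPa, ×10⁻⁶/K, MPa):
  option X: E = 62.88, α = 0.603, σ_y = 748.0 → σ = 9.06 MPa, n = 82.5
  option Z: E = 205.1, α = 12.1, σ_y = 337.0 → σ = 593 MPa, n = 0.568
  option C: E = 104.8, α = 20.0, σ_y = 222.0 → σ = 501 MPa, n = 0.443
The minimum is option C at n = 0.443.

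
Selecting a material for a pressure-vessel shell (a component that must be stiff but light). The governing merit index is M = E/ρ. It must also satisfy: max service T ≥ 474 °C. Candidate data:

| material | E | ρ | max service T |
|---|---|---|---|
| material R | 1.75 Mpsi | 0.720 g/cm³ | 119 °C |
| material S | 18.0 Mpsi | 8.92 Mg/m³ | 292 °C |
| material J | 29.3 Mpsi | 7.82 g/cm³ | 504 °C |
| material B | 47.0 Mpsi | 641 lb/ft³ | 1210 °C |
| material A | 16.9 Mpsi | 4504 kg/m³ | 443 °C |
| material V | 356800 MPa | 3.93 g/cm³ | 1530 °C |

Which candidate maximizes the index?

material V

Screen on constraints: max service T ≥ 474 °C. Survivors: material J, material B, material V.
In SI units:
  material J: E = 202.0 GPa, ρ = 7820 kg/m³
  material B: E = 324.1 GPa, ρ = 10270 kg/m³
  material V: E = 356.8 GPa, ρ = 3930 kg/m³
  material V: M = 90.8 MN·m/kg
  material B: M = 31.6 MN·m/kg
  material J: M = 25.8 MN·m/kg
Highest index: material V.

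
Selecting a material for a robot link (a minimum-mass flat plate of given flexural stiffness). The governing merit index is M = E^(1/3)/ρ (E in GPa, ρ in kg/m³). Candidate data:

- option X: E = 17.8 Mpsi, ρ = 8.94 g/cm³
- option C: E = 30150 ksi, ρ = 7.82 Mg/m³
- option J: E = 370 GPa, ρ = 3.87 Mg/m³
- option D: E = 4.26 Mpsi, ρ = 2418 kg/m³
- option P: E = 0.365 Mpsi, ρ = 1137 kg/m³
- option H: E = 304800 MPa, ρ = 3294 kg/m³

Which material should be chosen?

Normalizing units and computing the index:
  option X: E = 122.7 GPa, ρ = 8940 kg/m³
  option C: E = 207.9 GPa, ρ = 7820 kg/m³
  option J: E = 370.0 GPa, ρ = 3870 kg/m³
  option D: E = 29.37 GPa, ρ = 2418 kg/m³
  option P: E = 2.517 GPa, ρ = 1137 kg/m³
  option H: E = 304.8 GPa, ρ = 3294 kg/m³
  option H: M = 2.04×10⁻³
  option J: M = 1.86×10⁻³
  option D: M = 1.28×10⁻³
  option P: M = 1.20×10⁻³
  option C: M = 0.758×10⁻³
  option X: M = 0.556×10⁻³
Highest index: option H.

option H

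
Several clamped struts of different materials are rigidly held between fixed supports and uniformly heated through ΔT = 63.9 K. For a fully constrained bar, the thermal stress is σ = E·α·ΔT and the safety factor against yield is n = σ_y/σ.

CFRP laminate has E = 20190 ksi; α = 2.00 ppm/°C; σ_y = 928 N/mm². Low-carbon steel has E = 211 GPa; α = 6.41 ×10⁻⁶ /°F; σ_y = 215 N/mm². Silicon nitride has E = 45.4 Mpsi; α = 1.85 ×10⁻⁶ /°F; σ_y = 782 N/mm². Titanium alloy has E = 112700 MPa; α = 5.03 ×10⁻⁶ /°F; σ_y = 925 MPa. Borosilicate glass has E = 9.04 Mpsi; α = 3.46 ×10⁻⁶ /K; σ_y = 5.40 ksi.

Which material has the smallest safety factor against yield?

Per material, after unit conversion:
  CFRP laminate: E = 139.2, α = 2.00, σ_y = 928.0 → σ = 17.8 MPa, n = 52.2
  low-carbon steel: E = 211.0, α = 11.5, σ_y = 215.0 → σ = 156 MPa, n = 1.38
  silicon nitride: E = 313.0, α = 3.33, σ_y = 782.0 → σ = 66.6 MPa, n = 11.7
  titanium alloy: E = 112.7, α = 9.05, σ_y = 925.0 → σ = 65.2 MPa, n = 14.2
  borosilicate glass: E = 62.33, α = 3.46, σ_y = 37.23 → σ = 13.8 MPa, n = 2.70
Smallest n: low-carbon steel with n = 1.38.

low-carbon steel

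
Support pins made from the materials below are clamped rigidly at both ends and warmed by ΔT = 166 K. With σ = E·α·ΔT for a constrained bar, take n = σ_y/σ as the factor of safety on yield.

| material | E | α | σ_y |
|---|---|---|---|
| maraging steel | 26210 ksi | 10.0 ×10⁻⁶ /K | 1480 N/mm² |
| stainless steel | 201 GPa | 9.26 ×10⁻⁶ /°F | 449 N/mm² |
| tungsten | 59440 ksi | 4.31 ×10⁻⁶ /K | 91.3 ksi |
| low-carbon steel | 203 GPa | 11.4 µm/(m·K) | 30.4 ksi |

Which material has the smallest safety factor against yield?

In consistent units (E in GPa, α in ×10⁻⁶/K, σ_y in MPa):
  maraging steel: E = 180.7, α = 10.0, σ_y = 1480 → σ = 300 MPa, n = 4.93
  stainless steel: E = 201.0, α = 16.7, σ_y = 449.0 → σ = 556 MPa, n = 0.807
  tungsten: E = 409.8, α = 4.31, σ_y = 629.5 → σ = 293 MPa, n = 2.15
  low-carbon steel: E = 203.0, α = 11.4, σ_y = 209.6 → σ = 384 MPa, n = 0.546
The minimum is low-carbon steel at n = 0.546.

low-carbon steel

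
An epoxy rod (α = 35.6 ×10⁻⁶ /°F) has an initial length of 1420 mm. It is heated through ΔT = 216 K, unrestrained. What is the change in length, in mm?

19.7 mm

Convert α: 35.6×10⁻⁶/°F × (9/5) = 64.1×10⁻⁶/K.
ΔL = α·L₀·ΔT = 64.1×10⁻⁶ × 1420 mm × 216.0 K = 19.7 mm.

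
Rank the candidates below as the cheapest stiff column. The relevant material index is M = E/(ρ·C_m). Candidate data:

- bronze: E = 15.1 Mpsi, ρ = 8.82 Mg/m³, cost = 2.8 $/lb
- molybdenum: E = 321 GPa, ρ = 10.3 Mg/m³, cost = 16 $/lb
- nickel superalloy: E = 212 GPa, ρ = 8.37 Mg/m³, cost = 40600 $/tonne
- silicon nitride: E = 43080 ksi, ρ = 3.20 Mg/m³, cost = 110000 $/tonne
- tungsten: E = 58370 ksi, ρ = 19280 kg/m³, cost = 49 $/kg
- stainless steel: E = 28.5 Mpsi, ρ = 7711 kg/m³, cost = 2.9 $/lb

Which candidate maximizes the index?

Normalizing units and computing the index:
  bronze: E = 104.1 GPa, ρ = 8820 kg/m³, cost = 6.173 $/kg
  molybdenum: E = 321.0 GPa, ρ = 10300 kg/m³, cost = 35.27 $/kg
  nickel superalloy: E = 212.0 GPa, ρ = 8370 kg/m³, cost = 40.60 $/kg
  silicon nitride: E = 297.0 GPa, ρ = 3200 kg/m³, cost = 110.0 $/kg
  tungsten: E = 402.4 GPa, ρ = 19280 kg/m³, cost = 49.00 $/kg
  stainless steel: E = 196.5 GPa, ρ = 7711 kg/m³, cost = 6.393 $/kg
  stainless steel: M = 3.99 MN·m per $
  bronze: M = 1.91 MN·m per $
  molybdenum: M = 0.884 MN·m per $
  silicon nitride: M = 0.844 MN·m per $
  nickel superalloy: M = 0.624 MN·m per $
  tungsten: M = 0.426 MN·m per $
Highest index: stainless steel.

stainless steel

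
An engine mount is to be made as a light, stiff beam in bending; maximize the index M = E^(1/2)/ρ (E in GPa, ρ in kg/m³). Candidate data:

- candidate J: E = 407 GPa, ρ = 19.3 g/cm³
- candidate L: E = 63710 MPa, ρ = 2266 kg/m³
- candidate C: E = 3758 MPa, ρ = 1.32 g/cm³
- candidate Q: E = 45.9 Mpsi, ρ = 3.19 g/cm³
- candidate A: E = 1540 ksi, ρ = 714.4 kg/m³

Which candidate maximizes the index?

candidate Q

In SI units:
  candidate J: E = 407.0 GPa, ρ = 19300 kg/m³
  candidate L: E = 63.71 GPa, ρ = 2266 kg/m³
  candidate C: E = 3.758 GPa, ρ = 1320 kg/m³
  candidate Q: E = 316.5 GPa, ρ = 3190 kg/m³
  candidate A: E = 10.62 GPa, ρ = 714.4 kg/m³
  candidate Q: M = 5.58×10⁻³
  candidate A: M = 4.56×10⁻³
  candidate L: M = 3.52×10⁻³
  candidate C: M = 1.47×10⁻³
  candidate J: M = 1.05×10⁻³
The maximum is for candidate Q.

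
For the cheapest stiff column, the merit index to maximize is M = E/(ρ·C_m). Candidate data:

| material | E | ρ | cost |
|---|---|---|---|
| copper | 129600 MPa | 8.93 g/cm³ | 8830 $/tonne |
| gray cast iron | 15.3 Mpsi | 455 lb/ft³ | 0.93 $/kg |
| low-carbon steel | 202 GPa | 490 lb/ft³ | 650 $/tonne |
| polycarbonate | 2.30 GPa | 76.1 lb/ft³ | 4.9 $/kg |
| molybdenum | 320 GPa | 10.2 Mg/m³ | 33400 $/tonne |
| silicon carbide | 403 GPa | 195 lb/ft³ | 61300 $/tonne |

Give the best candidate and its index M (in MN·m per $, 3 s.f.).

low-carbon steel, M = 39.6 MN·m per $

Putting every candidate on a common basis:
  copper: E = 129.6 GPa, ρ = 8930 kg/m³, cost = 8.830 $/kg
  gray cast iron: E = 105.5 GPa, ρ = 7288 kg/m³, cost = 0.9300 $/kg
  low-carbon steel: E = 202.0 GPa, ρ = 7849 kg/m³, cost = 0.6500 $/kg
  polycarbonate: E = 2.300 GPa, ρ = 1219 kg/m³, cost = 4.900 $/kg
  molybdenum: E = 320.0 GPa, ρ = 10200 kg/m³, cost = 33.40 $/kg
  silicon carbide: E = 403.0 GPa, ρ = 3124 kg/m³, cost = 61.30 $/kg
  low-carbon steel: M = 39.6 MN·m per $
  gray cast iron: M = 15.6 MN·m per $
  silicon carbide: M = 2.10 MN·m per $
  copper: M = 1.64 MN·m per $
  molybdenum: M = 0.939 MN·m per $
  polycarbonate: M = 0.385 MN·m per $
The maximum is for low-carbon steel.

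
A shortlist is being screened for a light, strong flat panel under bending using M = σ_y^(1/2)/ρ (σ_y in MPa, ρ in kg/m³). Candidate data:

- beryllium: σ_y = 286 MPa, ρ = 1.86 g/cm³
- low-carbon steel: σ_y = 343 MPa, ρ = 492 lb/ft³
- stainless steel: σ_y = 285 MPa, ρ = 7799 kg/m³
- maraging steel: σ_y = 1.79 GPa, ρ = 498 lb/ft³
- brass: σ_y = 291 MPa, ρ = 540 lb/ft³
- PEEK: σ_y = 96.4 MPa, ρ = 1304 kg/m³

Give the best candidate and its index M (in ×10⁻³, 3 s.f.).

Putting every candidate on a common basis:
  beryllium: σ_y = 286.0 MPa, ρ = 1860 kg/m³
  low-carbon steel: σ_y = 343.0 MPa, ρ = 7881 kg/m³
  stainless steel: σ_y = 285.0 MPa, ρ = 7799 kg/m³
  maraging steel: σ_y = 1790 MPa, ρ = 7977 kg/m³
  brass: σ_y = 291.0 MPa, ρ = 8650 kg/m³
  PEEK: σ_y = 96.40 MPa, ρ = 1304 kg/m³
  beryllium: M = 9.09×10⁻³
  PEEK: M = 7.53×10⁻³
  maraging steel: M = 5.30×10⁻³
  low-carbon steel: M = 2.35×10⁻³
  stainless steel: M = 2.16×10⁻³
  brass: M = 1.97×10⁻³
Beryllium has the largest M.

beryllium, M = 9.09×10⁻³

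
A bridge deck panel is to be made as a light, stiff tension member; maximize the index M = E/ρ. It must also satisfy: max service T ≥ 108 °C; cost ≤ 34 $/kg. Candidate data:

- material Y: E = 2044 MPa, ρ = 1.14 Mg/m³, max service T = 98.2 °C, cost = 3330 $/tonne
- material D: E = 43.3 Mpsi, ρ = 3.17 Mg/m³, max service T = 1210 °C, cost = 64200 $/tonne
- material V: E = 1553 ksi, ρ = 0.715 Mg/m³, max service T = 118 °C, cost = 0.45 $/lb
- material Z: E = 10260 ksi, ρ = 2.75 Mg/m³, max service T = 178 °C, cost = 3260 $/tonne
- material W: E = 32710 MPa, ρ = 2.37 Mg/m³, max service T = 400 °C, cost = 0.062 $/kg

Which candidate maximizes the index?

Screen on constraints: max service T ≥ 108 °C; cost ≤ 34 $/kg. Survivors: material V, material Z, material W.
In SI units:
  material V: E = 10.71 GPa, ρ = 715.0 kg/m³
  material Z: E = 70.74 GPa, ρ = 2750 kg/m³
  material W: E = 32.71 GPa, ρ = 2370 kg/m³
  material Z: M = 25.7 MN·m/kg
  material V: M = 15.0 MN·m/kg
  material W: M = 13.8 MN·m/kg
Material Z ranks first.

material Z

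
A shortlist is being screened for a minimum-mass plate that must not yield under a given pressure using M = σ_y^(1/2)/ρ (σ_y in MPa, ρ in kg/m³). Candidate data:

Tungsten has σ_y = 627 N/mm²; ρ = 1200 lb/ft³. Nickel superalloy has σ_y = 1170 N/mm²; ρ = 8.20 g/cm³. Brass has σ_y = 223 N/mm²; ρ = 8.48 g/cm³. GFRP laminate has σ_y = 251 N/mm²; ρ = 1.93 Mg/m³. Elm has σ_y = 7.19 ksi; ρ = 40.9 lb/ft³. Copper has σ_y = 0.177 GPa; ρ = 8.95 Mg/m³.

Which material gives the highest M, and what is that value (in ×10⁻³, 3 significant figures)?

elm, M = 10.7×10⁻³

Putting every candidate on a common basis:
  tungsten: σ_y = 627.0 MPa, ρ = 19220 kg/m³
  nickel superalloy: σ_y = 1170 MPa, ρ = 8200 kg/m³
  brass: σ_y = 223.0 MPa, ρ = 8480 kg/m³
  GFRP laminate: σ_y = 251.0 MPa, ρ = 1930 kg/m³
  elm: σ_y = 49.57 MPa, ρ = 655.2 kg/m³
  copper: σ_y = 177.0 MPa, ρ = 8950 kg/m³
  elm: M = 10.7×10⁻³
  GFRP laminate: M = 8.21×10⁻³
  nickel superalloy: M = 4.17×10⁻³
  brass: M = 1.76×10⁻³
  copper: M = 1.49×10⁻³
  tungsten: M = 1.30×10⁻³
Elm has the largest M.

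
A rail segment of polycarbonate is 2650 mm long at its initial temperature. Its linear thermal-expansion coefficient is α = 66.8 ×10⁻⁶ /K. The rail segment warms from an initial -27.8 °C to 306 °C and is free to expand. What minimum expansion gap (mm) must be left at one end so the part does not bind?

ΔT = 306 − (-27.8) = 333.8 K.
ΔL = α·L₀·ΔT = 66.8×10⁻⁶ × 2650 mm × 333.8 K = 59.1 mm.

59.1 mm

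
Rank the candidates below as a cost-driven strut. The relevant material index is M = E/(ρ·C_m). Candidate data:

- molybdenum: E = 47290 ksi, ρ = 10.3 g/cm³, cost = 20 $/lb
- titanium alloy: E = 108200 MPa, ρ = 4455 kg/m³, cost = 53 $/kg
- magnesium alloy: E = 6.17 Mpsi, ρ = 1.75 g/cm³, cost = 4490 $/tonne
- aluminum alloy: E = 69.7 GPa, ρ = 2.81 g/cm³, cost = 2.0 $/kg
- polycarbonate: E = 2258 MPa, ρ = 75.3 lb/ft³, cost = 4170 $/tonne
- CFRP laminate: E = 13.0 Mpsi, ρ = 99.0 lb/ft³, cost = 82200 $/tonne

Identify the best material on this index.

In SI units:
  molybdenum: E = 326.1 GPa, ρ = 10300 kg/m³, cost = 44.09 $/kg
  titanium alloy: E = 108.2 GPa, ρ = 4455 kg/m³, cost = 53.00 $/kg
  magnesium alloy: E = 42.54 GPa, ρ = 1750 kg/m³, cost = 4.490 $/kg
  aluminum alloy: E = 69.70 GPa, ρ = 2810 kg/m³, cost = 2.000 $/kg
  polycarbonate: E = 2.258 GPa, ρ = 1206 kg/m³, cost = 4.170 $/kg
  CFRP laminate: E = 89.63 GPa, ρ = 1586 kg/m³, cost = 82.20 $/kg
  aluminum alloy: M = 12.4 MN·m per $
  magnesium alloy: M = 5.41 MN·m per $
  molybdenum: M = 0.718 MN·m per $
  CFRP laminate: M = 0.688 MN·m per $
  titanium alloy: M = 0.458 MN·m per $
  polycarbonate: M = 0.449 MN·m per $
Aluminum alloy ranks first.

aluminum alloy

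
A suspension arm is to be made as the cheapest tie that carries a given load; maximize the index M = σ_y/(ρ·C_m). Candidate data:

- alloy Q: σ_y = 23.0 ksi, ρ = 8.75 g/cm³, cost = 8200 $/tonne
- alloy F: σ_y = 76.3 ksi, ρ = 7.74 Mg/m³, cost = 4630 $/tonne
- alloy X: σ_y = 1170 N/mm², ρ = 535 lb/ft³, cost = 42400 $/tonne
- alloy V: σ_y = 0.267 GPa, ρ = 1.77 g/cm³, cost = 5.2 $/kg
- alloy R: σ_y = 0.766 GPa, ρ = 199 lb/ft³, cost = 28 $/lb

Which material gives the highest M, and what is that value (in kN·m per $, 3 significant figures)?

After converting to SI:
  alloy Q: σ_y = 158.6 MPa, ρ = 8750 kg/m³, cost = 8.200 $/kg
  alloy F: σ_y = 526.1 MPa, ρ = 7740 kg/m³, cost = 4.630 $/kg
  alloy X: σ_y = 1170 MPa, ρ = 8570 kg/m³, cost = 42.40 $/kg
  alloy V: σ_y = 267.0 MPa, ρ = 1770 kg/m³, cost = 5.200 $/kg
  alloy R: σ_y = 766.0 MPa, ρ = 3188 kg/m³, cost = 61.73 $/kg
  alloy V: M = 29.0 kN·m per $
  alloy F: M = 14.7 kN·m per $
  alloy R: M = 3.89 kN·m per $
  alloy X: M = 3.22 kN·m per $
  alloy Q: M = 2.21 kN·m per $
Highest index: alloy V.

alloy V, M = 29.0 kN·m per $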